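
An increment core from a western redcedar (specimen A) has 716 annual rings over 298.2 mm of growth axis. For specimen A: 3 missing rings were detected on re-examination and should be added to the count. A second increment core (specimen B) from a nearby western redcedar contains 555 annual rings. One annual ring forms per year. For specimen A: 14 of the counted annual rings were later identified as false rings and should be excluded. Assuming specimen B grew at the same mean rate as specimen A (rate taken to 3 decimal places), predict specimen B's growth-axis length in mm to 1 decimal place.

Specimen A: adjusted count: 716 − 14 + 3 = 705 annual rings.
A: Extension rate ≈ 298.2 / 705 = 0.423 mm/yr.
B's length ≈ 0.423 × 555 = 234.8 mm.

234.8 mm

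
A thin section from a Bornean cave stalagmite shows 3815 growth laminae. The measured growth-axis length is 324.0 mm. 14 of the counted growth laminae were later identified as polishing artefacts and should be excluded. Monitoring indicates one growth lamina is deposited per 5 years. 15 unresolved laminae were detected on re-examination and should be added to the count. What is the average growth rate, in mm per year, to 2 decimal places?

0.02 mm per year

True growth lamina count = 3815 − 14 + 15 = 3816.
Multiplying by 5 years per growth lamina: 3816 × 5 = 19080 years.
Mean rate = 324.0 mm / 19080 years ≈ 0.02 mm per year.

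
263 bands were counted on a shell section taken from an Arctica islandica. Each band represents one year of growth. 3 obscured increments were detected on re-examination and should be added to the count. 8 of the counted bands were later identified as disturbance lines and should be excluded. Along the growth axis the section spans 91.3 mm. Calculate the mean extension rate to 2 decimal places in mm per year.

Correcting the raw count gives 263 − 8 + 3 = 258 true bands.
Extension rate ≈ 91.3 / 258 = 0.35 mm per year.

0.35 mm per year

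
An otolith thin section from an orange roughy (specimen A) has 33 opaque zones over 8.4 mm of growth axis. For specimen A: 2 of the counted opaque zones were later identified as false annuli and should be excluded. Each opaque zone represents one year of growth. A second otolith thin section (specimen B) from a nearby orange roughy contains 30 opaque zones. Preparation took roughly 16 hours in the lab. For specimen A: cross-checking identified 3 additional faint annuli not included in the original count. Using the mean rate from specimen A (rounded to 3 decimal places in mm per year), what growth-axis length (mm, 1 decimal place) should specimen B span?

Specimen A: adjusted count: 33 − 2 + 3 = 34 opaque zones.
A: Extension rate ≈ 8.4 / 34 = 0.247 mm per year.
For B, 0.247 mm/year × 30 years = 7.4 mm.

7.4 mm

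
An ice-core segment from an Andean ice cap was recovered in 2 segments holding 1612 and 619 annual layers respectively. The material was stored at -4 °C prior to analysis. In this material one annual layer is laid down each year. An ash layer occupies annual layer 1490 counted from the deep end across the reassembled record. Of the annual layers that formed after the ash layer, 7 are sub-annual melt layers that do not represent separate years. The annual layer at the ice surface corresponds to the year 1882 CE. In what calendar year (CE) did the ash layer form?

Total annual layers = 1612 + 619 = 2231.
Between annual layer 1490 and the ice surface there are 2231 − 1490 = 741 annual layers.
Excluding 7 false annual layers: 741 − 7 = 734.
Counting back 734 years from 1882 CE places the ash layer in 1882 − 734 = 1148 CE.

1148 CE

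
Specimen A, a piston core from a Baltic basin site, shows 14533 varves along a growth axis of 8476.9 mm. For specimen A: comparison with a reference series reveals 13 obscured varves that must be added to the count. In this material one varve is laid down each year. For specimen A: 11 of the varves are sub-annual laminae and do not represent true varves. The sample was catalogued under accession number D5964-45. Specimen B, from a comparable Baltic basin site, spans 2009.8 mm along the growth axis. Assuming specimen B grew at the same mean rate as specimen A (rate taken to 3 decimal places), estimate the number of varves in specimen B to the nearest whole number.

Specimen A: adjusted count: 14533 − 11 + 13 = 14535 varves.
A: 8476.9 mm over 14535 years gives 8476.9 / 14535 ≈ 0.583 mm/year.
Specimen B: 2009.8 mm / 0.583 mm per year = 3447.34 years ≈ 3447 varves.

3447 varves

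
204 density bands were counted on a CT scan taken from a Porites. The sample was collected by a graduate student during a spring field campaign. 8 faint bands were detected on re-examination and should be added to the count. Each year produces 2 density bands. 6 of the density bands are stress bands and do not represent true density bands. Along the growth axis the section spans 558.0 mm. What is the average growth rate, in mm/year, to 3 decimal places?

True density band count = 204 − 6 + 8 = 206.
206 density bands at 2 per year is 206 / 2 = 103 years.
558.0 mm over 103 years gives 558.0 / 103 ≈ 5.417 mm/year.

5.417 mm/year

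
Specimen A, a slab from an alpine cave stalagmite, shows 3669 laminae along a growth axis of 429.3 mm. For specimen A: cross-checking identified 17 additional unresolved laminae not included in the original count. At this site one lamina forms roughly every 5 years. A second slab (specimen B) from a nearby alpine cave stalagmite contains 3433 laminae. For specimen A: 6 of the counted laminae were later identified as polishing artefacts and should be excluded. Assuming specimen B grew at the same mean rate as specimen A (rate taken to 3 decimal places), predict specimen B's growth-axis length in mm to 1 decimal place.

394.8 mm

Specimen A: true lamina count = 3669 − 6 + 17 = 3680.
Specimen A: at 5 years per lamina, 3680 × 5 = 18400 years.
A: 429.3 mm over 18400 years gives 429.3 / 18400 ≈ 0.023 mm/year.
Specimen B: at 5 years per lamina, 3433 × 5 = 17165 years. Length of B = 0.023 × 17165 = 394.8 mm.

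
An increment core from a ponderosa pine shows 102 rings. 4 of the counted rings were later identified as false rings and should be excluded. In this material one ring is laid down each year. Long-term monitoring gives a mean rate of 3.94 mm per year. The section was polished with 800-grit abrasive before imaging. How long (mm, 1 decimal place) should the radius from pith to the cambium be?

After corrections the count is 102 − 4 = 98 rings.
Predicted length = 3.94 mm/year × 98 years = 386.1 mm.

386.1 mm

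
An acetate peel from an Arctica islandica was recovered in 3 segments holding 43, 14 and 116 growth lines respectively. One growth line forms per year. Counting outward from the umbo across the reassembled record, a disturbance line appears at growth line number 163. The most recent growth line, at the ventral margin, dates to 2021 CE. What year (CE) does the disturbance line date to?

2011 CE

Total growth lines = 43 + 14 + 116 = 173.
Between growth line 163 and the ventral margin there are 173 − 163 = 10 growth lines.
2021 − 10 = 2011 CE.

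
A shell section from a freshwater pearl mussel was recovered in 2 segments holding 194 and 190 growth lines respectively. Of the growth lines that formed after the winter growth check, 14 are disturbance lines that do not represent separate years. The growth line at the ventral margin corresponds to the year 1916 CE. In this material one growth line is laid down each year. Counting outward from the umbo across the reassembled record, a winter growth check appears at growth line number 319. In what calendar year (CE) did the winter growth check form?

1865 CE

Total growth lines = 194 + 190 = 384.
384 − 319 = 65 growth lines lie beyond the winter growth check toward the ventral margin.
Excluding 14 false growth lines: 65 − 14 = 51.
Counting back 51 years from 1916 CE places the winter growth check in 1916 − 51 = 1865 CE.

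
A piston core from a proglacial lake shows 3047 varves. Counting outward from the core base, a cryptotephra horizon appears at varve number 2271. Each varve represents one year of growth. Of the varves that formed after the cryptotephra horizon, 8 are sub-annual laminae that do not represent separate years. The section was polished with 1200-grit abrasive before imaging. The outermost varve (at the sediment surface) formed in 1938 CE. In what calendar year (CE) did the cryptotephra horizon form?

1170 CE

3047 − 2271 = 776 varves lie beyond the cryptotephra horizon toward the sediment surface.
776 − 8 false = 768 true varves after the cryptotephra horizon.
1938 − 768 = 1170 CE.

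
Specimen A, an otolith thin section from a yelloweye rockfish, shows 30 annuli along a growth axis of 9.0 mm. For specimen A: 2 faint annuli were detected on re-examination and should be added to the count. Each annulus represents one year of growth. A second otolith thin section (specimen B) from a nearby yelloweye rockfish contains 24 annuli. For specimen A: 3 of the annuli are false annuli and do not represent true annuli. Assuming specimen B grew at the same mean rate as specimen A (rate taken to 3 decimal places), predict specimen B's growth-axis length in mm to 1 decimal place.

Specimen A: adjusted count: 30 − 3 + 2 = 29 annuli.
A: Mean rate = 9.0 mm / 29 years ≈ 0.310 mm/year.
Length of B = 0.310 × 24 = 7.4 mm.

7.4 mm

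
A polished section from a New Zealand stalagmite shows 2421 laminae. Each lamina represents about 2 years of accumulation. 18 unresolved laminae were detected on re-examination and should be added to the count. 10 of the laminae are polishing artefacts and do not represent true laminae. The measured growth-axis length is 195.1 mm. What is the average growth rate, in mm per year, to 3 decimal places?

True lamina count = 2421 − 10 + 18 = 2429.
At 2 years per lamina, 2429 × 2 = 4858 years.
Mean rate = 195.1 mm / 4858 years ≈ 0.040 mm per year.

0.040 mm per year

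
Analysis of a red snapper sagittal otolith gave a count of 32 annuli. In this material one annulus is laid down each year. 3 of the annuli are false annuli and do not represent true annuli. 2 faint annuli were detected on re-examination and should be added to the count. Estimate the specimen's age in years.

31 yr

Correcting the raw count gives 32 − 3 + 2 = 31 true annuli.
One annulus per year makes the duration 31 years.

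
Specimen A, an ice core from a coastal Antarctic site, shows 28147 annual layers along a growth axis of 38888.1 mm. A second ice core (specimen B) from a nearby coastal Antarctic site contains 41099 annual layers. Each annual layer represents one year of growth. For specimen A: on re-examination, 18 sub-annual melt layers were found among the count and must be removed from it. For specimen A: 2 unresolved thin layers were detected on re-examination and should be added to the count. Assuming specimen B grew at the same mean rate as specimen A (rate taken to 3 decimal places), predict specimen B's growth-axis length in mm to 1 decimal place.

Specimen A: after corrections the count is 28147 − 18 + 2 = 28131 annual layers.
A: Extension rate ≈ 38888.1 / 28131 = 1.382 mm per year.
Length of B = 1.382 × 41099 = 56798.8 mm.

56798.8 mm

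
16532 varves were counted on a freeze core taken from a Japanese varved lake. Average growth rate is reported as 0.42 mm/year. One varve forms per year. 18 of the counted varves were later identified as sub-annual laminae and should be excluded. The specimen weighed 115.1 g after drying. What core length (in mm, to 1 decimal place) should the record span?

True varve count = 16532 − 18 = 16514.
16514 years at 0.42 mm/year gives 0.42 × 16514 = 6935.9 mm.

6935.9 mm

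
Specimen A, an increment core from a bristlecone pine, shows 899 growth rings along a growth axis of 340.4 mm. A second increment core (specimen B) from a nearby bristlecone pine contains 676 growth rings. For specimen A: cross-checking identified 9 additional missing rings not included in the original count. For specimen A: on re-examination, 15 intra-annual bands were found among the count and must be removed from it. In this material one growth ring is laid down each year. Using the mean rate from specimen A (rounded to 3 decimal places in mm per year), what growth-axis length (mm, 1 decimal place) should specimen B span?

257.6 mm

Specimen A: true growth ring count = 899 − 15 + 9 = 893.
A: Mean rate = 340.4 mm / 893 years ≈ 0.381 mm per year.
Length of B = 0.381 × 676 = 257.6 mm.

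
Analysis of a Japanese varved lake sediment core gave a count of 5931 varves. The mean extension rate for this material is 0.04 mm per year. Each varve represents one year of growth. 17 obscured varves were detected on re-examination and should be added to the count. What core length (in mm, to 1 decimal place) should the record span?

After corrections the count is 5931 + 17 = 5948 varves.
Predicted length = 0.04 mm/year × 5948 years = 237.9 mm.

237.9 mm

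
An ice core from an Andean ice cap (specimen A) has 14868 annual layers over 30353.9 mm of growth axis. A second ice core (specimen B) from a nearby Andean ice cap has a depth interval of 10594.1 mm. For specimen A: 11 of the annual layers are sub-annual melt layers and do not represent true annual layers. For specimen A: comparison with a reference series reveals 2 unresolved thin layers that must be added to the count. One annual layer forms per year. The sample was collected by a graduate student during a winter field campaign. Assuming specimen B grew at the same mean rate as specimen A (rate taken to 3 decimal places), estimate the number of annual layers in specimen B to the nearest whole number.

Specimen A: true annual layer count = 14868 − 11 + 2 = 14859.
A: Extension rate ≈ 30353.9 / 14859 = 2.043 mm/yr.
For B, 10594.1 / 2.043 = 5185.56 years ≈ 5186 annual layers.

5186 annual layers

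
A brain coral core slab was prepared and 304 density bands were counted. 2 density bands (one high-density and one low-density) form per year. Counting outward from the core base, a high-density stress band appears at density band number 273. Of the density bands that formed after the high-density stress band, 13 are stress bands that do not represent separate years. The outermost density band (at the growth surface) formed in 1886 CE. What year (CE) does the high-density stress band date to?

1877 CE

The high-density stress band sits at density band 273 from the core base, so 304 − 273 = 31 density bands formed after it.
Excluding 13 false density bands: 31 − 13 = 18.
18 density bands at 2 per year is 18 / 2 = 9 years.
The density band at the growth surface is 1886 CE, so the high-density stress band dates to 1886 − 9 = 1877 CE.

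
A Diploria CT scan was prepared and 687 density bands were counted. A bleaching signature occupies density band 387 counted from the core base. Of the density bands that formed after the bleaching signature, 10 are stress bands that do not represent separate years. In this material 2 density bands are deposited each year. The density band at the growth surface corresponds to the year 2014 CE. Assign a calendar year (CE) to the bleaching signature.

1869 CE

The bleaching signature sits at density band 387 from the core base, so 687 − 387 = 300 density bands formed after it.
Excluding 10 false density bands: 300 − 10 = 290.
With 2 density bands per year, 290 / 2 = 145 years.
2014 − 145 = 1869 CE.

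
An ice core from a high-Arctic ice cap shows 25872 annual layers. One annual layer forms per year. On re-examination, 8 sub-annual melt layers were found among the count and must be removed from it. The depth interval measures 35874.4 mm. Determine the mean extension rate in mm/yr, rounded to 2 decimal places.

Correcting the raw count gives 25872 − 8 = 25864 true annual layers.
35874.4 mm over 25864 years gives 35874.4 / 25864 ≈ 1.39 mm/yr.

1.39 mm/yr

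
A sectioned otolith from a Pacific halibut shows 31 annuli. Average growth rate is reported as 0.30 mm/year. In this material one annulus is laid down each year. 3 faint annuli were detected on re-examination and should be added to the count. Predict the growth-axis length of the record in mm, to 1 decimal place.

10.2 mm

True annulus count = 31 + 3 = 34.
Predicted length = 0.30 mm/year × 34 years = 10.2 mm.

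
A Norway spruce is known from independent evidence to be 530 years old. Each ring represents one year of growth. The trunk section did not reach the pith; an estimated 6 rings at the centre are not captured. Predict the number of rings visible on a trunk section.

524 rings

Expected rings over 530 years: 530.
Less the 6 uncaptured rings: 530 − 6 = 524.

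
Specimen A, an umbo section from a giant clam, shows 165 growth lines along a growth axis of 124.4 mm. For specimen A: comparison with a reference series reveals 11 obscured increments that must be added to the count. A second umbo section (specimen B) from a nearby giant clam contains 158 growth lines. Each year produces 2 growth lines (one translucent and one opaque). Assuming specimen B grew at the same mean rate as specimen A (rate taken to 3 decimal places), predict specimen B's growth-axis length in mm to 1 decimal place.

Specimen A: adjusted count: 165 + 11 = 176 growth lines.
Specimen A: dividing by 2 growth lines per year: 176 / 2 = 88 years.
A: Mean rate = 124.4 mm / 88 years ≈ 1.414 mm/yr.
Specimen B: 158 growth lines at 2 per year is 158 / 2 = 79 years. Length of B = 1.414 × 79 = 111.7 mm.

111.7 mm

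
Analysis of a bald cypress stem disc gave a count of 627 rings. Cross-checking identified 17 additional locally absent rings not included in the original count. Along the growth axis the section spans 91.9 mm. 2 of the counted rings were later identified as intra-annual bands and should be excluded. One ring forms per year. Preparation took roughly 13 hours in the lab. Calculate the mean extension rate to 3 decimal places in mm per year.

0.143 mm per year

Adjusted count: 627 − 2 + 17 = 642 rings.
Mean rate = 91.9 mm / 642 years ≈ 0.143 mm per year.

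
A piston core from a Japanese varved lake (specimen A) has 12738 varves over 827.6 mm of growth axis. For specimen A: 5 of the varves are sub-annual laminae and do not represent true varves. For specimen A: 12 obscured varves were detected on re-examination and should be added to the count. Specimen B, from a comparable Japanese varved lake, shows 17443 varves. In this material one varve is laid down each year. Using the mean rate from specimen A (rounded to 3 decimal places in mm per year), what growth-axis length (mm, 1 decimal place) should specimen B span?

1133.8 mm

Specimen A: after corrections the count is 12738 − 5 + 12 = 12745 varves.
A: Mean rate = 827.6 mm / 12745 years ≈ 0.065 mm/year.
Length of B = 0.065 × 17443 = 1133.8 mm.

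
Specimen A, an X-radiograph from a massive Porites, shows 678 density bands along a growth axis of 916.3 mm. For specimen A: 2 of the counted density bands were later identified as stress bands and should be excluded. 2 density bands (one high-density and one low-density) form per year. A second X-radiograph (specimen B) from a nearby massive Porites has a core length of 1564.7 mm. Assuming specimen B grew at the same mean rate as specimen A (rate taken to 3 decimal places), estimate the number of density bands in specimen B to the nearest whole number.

Specimen A: correcting the raw count gives 678 − 2 = 676 true density bands.
Specimen A: 676 density bands at 2 per year is 676 / 2 = 338 years.
A: Mean rate = 916.3 mm / 338 years ≈ 2.711 mm/yr.
Specimen B: 1564.7 mm / 2.711 mm per year = 577.17 years; at 2 density bands per year that is 577.17 × 2 ≈ 1154 density bands.

1154 density bands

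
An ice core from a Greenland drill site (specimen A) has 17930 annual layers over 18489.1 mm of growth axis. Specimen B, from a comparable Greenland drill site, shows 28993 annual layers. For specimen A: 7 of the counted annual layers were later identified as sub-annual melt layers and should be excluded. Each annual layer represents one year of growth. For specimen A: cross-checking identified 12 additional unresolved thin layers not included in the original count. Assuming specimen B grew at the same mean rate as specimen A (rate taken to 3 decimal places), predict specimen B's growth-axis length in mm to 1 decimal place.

Specimen A: correcting the raw count gives 17930 − 7 + 12 = 17935 true annual layers.
A: Mean rate = 18489.1 mm / 17935 years ≈ 1.031 mm/yr.
Length of B = 1.031 × 28993 = 29891.8 mm.

29891.8 mm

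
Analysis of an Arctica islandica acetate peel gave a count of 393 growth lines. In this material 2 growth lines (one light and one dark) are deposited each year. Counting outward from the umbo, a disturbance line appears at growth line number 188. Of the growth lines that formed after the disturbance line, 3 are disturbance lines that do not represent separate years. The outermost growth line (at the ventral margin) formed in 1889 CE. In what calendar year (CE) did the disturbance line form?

393 − 188 = 205 growth lines lie beyond the disturbance line toward the ventral margin.
Removing the 3 false growth lines leaves 205 − 3 = 202 true growth lines beyond the disturbance line.
With 2 growth lines per year, 202 / 2 = 101 years.
Counting back 101 years from 1889 CE places the disturbance line in 1889 − 101 = 1788 CE.

1788 CE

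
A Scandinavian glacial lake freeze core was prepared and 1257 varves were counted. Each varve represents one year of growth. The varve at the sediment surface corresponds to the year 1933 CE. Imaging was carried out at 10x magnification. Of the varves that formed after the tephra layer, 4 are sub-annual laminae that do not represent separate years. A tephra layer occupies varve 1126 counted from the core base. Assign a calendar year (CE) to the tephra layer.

Between varve 1126 and the sediment surface there are 1257 − 1126 = 131 varves.
Removing the 4 false varves leaves 131 − 4 = 127 true varves beyond the tephra layer.
Counting back 127 years from 1933 CE places the tephra layer in 1933 − 127 = 1806 CE.

1806 CE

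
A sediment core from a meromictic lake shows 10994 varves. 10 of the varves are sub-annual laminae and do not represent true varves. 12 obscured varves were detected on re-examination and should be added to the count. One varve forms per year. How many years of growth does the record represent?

True varve count = 10994 − 10 + 12 = 10996.
One varve per year makes the duration 10996 years.

10996 years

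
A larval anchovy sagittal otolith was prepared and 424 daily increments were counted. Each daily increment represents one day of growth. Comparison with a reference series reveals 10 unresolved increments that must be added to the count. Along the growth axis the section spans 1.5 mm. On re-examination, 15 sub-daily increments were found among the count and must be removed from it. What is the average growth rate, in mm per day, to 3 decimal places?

0.004 mm per day

Adjusted count: 424 − 15 + 10 = 419 daily increments.
1.5 mm over 419 days gives 1.5 / 419 ≈ 0.004 mm per day.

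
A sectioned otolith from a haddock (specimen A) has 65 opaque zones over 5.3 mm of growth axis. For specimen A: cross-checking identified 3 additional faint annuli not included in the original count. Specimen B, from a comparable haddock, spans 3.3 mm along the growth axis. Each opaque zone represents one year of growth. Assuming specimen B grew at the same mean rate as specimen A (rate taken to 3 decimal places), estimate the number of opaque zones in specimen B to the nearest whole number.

42 opaque zones

Specimen A: adjusted count: 65 + 3 = 68 opaque zones.
A: Mean rate = 5.3 mm / 68 years ≈ 0.078 mm per year.
B spans 3.3 / 0.078 = 42.31 years ≈ 42 opaque zones.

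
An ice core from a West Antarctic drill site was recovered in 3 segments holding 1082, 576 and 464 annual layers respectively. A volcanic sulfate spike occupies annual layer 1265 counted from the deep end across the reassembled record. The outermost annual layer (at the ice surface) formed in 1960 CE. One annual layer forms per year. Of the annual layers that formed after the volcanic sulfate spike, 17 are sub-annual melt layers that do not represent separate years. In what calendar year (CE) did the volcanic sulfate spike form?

Total annual layers = 1082 + 576 + 464 = 2122.
Between annual layer 1265 and the ice surface there are 2122 − 1265 = 857 annual layers.
Excluding 17 false annual layers: 857 − 17 = 840.
1960 − 840 = 1120 CE.

1120 CE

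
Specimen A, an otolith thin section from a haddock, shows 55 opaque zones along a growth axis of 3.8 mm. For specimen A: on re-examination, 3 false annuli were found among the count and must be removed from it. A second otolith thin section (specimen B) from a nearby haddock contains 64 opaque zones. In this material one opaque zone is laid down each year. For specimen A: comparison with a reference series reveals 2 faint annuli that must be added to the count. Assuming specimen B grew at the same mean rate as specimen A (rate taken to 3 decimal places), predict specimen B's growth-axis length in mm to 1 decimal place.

Specimen A: true opaque zone count = 55 − 3 + 2 = 54.
A: Mean rate = 3.8 mm / 54 years ≈ 0.070 mm/yr.
B's length ≈ 0.070 × 64 = 4.5 mm.

4.5 mm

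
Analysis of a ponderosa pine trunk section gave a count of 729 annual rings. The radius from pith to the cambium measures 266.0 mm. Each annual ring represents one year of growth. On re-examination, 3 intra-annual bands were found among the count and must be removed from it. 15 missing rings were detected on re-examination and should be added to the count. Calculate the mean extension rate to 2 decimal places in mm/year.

True annual ring count = 729 − 3 + 15 = 741.
266.0 mm over 741 years gives 266.0 / 741 ≈ 0.36 mm/year.

0.36 mm/year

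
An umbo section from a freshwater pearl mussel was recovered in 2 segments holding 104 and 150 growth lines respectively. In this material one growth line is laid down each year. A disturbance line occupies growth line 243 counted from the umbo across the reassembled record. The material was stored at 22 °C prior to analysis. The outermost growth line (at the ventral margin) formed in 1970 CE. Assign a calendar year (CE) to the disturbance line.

1959 CE

Total growth lines = 104 + 150 = 254.
254 − 243 = 11 growth lines lie beyond the disturbance line toward the ventral margin.
1970 − 11 = 1959 CE.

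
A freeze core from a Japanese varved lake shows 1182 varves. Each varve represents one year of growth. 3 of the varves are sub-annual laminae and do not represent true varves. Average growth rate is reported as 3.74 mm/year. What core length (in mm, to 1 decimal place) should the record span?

4409.5 mm

True varve count = 1182 − 3 = 1179.
1179 years at 3.74 mm/year gives 3.74 × 1179 = 4409.5 mm.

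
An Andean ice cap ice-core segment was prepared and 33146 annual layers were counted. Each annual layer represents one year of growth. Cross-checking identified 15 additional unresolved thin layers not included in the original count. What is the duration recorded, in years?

Adjusted count: 33146 + 15 = 33161 annual layers.
One annual layer per year makes the duration 33161 years.

33161 yr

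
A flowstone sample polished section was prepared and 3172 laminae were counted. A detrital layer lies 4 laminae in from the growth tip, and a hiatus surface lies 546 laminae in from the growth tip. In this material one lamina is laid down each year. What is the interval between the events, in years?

Separation: 546 − 4 = 542 laminae.
One lamina per year makes the interval 542 years.

542 years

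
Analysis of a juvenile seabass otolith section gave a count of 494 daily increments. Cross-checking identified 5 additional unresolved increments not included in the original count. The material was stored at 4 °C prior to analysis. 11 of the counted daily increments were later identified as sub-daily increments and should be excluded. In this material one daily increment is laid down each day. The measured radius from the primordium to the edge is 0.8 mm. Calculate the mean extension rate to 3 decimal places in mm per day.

0.002 mm per day

After corrections the count is 494 − 11 + 5 = 488 daily increments.
Mean rate = 0.8 mm / 488 days ≈ 0.002 mm per day.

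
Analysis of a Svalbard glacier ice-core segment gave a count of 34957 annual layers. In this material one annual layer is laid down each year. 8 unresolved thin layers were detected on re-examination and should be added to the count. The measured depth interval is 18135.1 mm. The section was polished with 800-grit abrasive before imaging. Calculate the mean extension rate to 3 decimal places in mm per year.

0.519 mm per year

After corrections the count is 34957 + 8 = 34965 annual layers.
18135.1 mm over 34965 years gives 18135.1 / 34965 ≈ 0.519 mm per year.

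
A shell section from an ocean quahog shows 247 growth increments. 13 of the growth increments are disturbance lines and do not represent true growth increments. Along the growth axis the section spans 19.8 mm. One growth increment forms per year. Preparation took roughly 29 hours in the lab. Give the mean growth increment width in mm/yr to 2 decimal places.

Correcting the raw count gives 247 − 13 = 234 true growth increments.
Extension rate ≈ 19.8 / 234 = 0.08 mm/yr.

0.08 mm/yr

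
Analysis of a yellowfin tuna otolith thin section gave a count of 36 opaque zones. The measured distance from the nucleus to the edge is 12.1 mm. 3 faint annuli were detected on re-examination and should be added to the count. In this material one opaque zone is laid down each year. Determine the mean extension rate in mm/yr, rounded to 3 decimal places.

Correcting the raw count gives 36 + 3 = 39 true opaque zones.
12.1 mm over 39 years gives 12.1 / 39 ≈ 0.310 mm/yr.

0.310 mm/yr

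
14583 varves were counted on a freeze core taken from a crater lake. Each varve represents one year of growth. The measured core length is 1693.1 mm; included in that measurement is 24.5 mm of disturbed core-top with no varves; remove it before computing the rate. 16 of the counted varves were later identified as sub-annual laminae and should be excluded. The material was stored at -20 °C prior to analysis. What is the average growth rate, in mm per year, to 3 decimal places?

0.115 mm per year

Adjusted count: 14583 − 16 = 14567 varves.
The growth record spans 1693.1 − 24.5 = 1668.6 mm.
Mean rate = 1668.6 mm / 14567 years ≈ 0.115 mm per year.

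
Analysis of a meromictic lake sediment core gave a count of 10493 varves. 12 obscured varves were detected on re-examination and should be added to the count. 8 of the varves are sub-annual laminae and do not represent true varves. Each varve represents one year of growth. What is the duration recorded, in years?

After corrections the count is 10493 − 8 + 12 = 10497 varves.
With a one-to-one varve periodicity this is 10497 years.

10497 years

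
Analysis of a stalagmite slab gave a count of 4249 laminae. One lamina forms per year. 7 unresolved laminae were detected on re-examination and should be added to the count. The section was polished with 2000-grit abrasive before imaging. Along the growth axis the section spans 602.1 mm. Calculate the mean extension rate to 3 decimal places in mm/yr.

True lamina count = 4249 + 7 = 4256.
Mean rate = 602.1 mm / 4256 years ≈ 0.141 mm/yr.

0.141 mm/yr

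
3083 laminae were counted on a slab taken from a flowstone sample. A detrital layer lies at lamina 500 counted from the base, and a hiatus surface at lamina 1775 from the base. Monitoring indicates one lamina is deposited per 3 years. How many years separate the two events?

Separation: 1775 − 500 = 1275 laminae.
1275 laminae at 3 years each span 1275 × 3 = 3825 years.

3825 years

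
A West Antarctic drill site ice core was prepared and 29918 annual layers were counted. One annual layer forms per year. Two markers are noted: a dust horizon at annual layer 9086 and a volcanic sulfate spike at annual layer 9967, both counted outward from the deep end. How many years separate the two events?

Separation: 9967 − 9086 = 881 annual layers.
At one annual layer per year, 881 years elapsed between them.

881 years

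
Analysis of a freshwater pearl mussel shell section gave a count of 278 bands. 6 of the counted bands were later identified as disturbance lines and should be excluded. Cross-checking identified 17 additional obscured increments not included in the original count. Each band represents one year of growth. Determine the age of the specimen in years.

289 yr

Adjusted count: 278 − 6 + 17 = 289 bands.
With a one-to-one band periodicity this is 289 years.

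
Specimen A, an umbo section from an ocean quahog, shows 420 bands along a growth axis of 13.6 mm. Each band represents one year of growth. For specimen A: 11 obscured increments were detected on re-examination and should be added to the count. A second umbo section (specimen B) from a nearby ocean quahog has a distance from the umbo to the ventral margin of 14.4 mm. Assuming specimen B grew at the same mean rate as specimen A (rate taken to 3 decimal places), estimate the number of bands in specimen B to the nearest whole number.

Specimen A: adjusted count: 420 + 11 = 431 bands.
A: Extension rate ≈ 13.6 / 431 = 0.032 mm/year.
Specimen B: 14.4 mm / 0.032 mm per year = 450.00 years ≈ 450 bands.

450 bands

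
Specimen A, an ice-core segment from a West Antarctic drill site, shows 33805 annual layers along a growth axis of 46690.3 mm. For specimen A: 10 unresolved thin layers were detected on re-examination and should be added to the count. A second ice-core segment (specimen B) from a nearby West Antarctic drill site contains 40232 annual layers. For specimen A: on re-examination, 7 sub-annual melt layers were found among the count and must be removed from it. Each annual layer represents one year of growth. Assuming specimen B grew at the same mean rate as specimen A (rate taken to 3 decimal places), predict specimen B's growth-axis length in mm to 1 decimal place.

55560.4 mm

Specimen A: correcting the raw count gives 33805 − 7 + 10 = 33808 true annual layers.
A: Mean rate = 46690.3 mm / 33808 years ≈ 1.381 mm/yr.
For B, 1.381 mm/year × 40232 years = 55560.4 mm.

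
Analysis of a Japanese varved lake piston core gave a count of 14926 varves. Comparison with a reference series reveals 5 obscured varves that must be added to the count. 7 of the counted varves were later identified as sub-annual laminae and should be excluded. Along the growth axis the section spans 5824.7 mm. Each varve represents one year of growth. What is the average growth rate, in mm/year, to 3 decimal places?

Adjusted count: 14926 − 7 + 5 = 14924 varves.
Extension rate ≈ 5824.7 / 14924 = 0.390 mm/year.

0.390 mm/year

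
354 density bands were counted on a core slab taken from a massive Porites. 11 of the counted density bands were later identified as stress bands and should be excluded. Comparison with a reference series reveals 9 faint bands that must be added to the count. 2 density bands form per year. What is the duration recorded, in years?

176 years

True density band count = 354 − 11 + 9 = 352.
With 2 density bands per year, 352 / 2 = 176 years.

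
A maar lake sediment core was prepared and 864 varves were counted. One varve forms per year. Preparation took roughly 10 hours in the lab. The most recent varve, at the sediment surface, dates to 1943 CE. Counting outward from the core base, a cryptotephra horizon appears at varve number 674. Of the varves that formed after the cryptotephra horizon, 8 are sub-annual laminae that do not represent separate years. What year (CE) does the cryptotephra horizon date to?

1761 CE

864 − 674 = 190 varves lie beyond the cryptotephra horizon toward the sediment surface.
Excluding 8 false varves: 190 − 8 = 182.
Counting back 182 years from 1943 CE places the cryptotephra horizon in 1943 − 182 = 1761 CE.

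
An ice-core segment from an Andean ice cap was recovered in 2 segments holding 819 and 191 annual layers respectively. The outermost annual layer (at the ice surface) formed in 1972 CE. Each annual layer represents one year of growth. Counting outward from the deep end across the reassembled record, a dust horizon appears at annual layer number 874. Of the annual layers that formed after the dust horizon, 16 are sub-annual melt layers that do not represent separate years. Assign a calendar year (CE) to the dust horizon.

Total annual layers = 819 + 191 = 1010.
1010 − 874 = 136 annual layers lie beyond the dust horizon toward the ice surface.
Removing the 16 false annual layers leaves 136 − 16 = 120 true annual layers beyond the dust horizon.
Counting back 120 years from 1972 CE places the dust horizon in 1972 − 120 = 1852 CE.

1852 CE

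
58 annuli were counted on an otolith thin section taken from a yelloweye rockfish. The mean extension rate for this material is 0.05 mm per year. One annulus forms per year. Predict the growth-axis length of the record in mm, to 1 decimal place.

2.9 mm

58 years of growth are recorded.
Predicted length = 0.05 mm/year × 58 years = 2.9 mm.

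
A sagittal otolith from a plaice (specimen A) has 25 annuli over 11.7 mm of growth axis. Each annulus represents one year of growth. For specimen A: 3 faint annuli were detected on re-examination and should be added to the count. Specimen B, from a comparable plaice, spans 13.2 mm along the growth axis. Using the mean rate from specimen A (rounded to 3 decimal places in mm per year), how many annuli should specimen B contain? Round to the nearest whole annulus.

Specimen A: true annulus count = 25 + 3 = 28.
A: Mean rate = 11.7 mm / 28 years ≈ 0.418 mm/yr.
B spans 13.2 / 0.418 = 31.58 years ≈ 32 annuli.

32 annuli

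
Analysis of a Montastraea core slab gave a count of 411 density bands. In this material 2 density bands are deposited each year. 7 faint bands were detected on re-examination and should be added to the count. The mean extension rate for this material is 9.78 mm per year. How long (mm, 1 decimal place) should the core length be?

2044.0 mm

Adjusted count: 411 + 7 = 418 density bands.
418 density bands at 2 per year is 418 / 2 = 209 years.
209 years at 9.78 mm/year gives 9.78 × 209 = 2044.0 mm.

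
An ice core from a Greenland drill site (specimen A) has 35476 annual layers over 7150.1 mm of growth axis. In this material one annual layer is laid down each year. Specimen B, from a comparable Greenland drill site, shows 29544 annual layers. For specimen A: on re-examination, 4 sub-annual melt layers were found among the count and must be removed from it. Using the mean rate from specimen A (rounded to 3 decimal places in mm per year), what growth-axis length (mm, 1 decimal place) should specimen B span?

5967.9 mm

Specimen A: true annual layer count = 35476 − 4 = 35472.
A: 7150.1 mm over 35472 years gives 7150.1 / 35472 ≈ 0.202 mm/yr.
B's length ≈ 0.202 × 29544 = 5967.9 mm.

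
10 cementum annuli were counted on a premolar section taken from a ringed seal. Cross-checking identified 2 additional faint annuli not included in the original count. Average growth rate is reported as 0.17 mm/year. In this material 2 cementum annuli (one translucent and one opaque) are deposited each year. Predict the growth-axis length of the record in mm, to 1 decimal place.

1.0 mm

True cementum annulus count = 10 + 2 = 12.
12 cementum annuli at 2 per year is 12 / 2 = 6 years.
6 years at 0.17 mm/year gives 0.17 × 6 = 1.0 mm.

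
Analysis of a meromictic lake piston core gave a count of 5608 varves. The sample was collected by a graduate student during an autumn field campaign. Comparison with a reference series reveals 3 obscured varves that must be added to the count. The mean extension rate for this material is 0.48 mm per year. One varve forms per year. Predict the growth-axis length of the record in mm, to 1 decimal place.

Correcting the raw count gives 5608 + 3 = 5611 true varves.
Length ≈ 0.48 × 5611 = 2693.3 mm.

2693.3 mm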